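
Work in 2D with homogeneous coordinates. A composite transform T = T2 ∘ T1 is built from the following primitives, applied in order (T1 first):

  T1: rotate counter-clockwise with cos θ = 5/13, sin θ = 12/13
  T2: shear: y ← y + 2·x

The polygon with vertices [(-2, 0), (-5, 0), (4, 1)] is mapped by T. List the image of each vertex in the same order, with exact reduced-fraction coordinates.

image vertices: (-10/13, -44/13), (-25/13, -110/13), (8/13, 69/13)

T1 rotate counter-clockwise with cos θ = 5/13, sin θ = 12/13: (-2, 0) → (-10/13, -24/13); (-5, 0) → (-25/13, -60/13); (4, 1) → (8/13, 53/13)
T2 shear: y ← y + 2·x: (-10/13, -24/13) → (-10/13, -44/13); (-25/13, -60/13) → (-25/13, -110/13); (8/13, 53/13) → (8/13, 69/13)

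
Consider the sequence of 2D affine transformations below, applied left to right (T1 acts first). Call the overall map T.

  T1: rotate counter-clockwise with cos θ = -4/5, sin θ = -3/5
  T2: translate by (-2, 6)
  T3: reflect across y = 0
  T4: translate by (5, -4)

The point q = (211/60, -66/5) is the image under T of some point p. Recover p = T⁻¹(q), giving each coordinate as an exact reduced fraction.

T1 = [-4/5 3/5 0; -3/5 -4/5 0; 0 0 1]
T2·T1 = [-4/5 3/5 -2; -3/5 -4/5 6; 0 0 1]
T3·…·T1 = [-4/5 3/5 -2; 3/5 4/5 -6; 0 0 1]
T4·…·T1 = [-4/5 3/5 3; 3/5 4/5 -10; 0 0 1]
det M = -1; M⁻¹ = [-4/5 3/5 42/5; 3/5 4/5 31/5; 0 0 1]
M⁻¹ · (211/60, -66/5)ᵀ = (-7/3, -9/4)ᵀ

p = (-7/3, -9/4)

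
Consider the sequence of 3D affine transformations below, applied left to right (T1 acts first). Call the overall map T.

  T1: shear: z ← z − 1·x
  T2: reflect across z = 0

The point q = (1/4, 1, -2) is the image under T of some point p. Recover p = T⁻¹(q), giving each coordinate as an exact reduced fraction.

p = (1/4, 1, 9/4)

T1 = [1 0 0 0; 0 1 0 0; -1 0 1 0; 0 0 0 1]
T2·T1 = [1 0 0 0; 0 1 0 0; 1 0 -1 0; 0 0 0 1]
det M = -1; M⁻¹ = [1 0 0 0; 0 1 0 0; 1 0 -1 0; 0 0 0 1]
M⁻¹ · (1/4, 1, -2)ᵀ = (1/4, 1, 9/4)ᵀ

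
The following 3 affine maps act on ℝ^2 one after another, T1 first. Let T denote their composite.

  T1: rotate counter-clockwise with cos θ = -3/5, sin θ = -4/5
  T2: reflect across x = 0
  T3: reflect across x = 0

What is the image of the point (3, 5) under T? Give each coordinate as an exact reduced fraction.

T1 rotate counter-clockwise with cos θ = -3/5, sin θ = -4/5: (3, 5) → (11/5, -27/5)
T2 reflect across x = 0: (11/5, -27/5) → (-11/5, -27/5)
T3 reflect across x = 0: (-11/5, -27/5) → (11/5, -27/5)

T(p) = (11/5, -27/5)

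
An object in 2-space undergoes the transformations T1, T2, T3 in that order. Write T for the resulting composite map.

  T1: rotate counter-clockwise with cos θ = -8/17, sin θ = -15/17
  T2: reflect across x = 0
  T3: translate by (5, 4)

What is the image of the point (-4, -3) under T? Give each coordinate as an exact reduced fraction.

T(p) = (98/17, 152/17)

T1 rotate counter-clockwise with cos θ = -8/17, sin θ = -15/17: (-4, -3) → (-13/17, 84/17)
T2 reflect across x = 0: (-13/17, 84/17) → (13/17, 84/17)
T3 translate by (5, 4): (13/17, 84/17) → (98/17, 152/17)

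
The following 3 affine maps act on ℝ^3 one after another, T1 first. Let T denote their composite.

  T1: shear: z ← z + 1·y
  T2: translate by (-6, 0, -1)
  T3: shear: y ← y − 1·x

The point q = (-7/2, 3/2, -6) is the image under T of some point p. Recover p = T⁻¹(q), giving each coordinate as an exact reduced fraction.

T1 = [1 0 0 0; 0 1 0 0; 0 1 1 0; 0 0 0 1]
T2·T1 = [1 0 0 -6; 0 1 0 0; 0 1 1 -1; 0 0 0 1]
T3·…·T1 = [1 0 0 -6; -1 1 0 6; 0 1 1 -1; 0 0 0 1]
det M = 1; M⁻¹ = [1 0 0 6; 1 1 0 0; -1 -1 1 1; 0 0 0 1]
M⁻¹ · (-7/2, 3/2, -6)ᵀ = (5/2, -2, -3)ᵀ

p = (5/2, -2, -3)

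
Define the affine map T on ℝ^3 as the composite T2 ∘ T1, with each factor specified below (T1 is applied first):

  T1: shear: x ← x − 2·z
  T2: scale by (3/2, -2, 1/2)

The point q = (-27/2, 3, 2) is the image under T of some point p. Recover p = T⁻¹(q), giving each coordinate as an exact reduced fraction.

p = (-1, -3/2, 4)

T1 = [1 0 -2 0; 0 1 0 0; 0 0 1 0; 0 0 0 1]
T2·T1 = [3/2 0 -3 0; 0 -2 0 0; 0 0 1/2 0; 0 0 0 1]
det M = -3/2; M⁻¹ = [2/3 0 4 0; 0 -1/2 0 0; 0 0 2 0; 0 0 0 1]
M⁻¹ · (-27/2, 3, 2)ᵀ = (-1, -3/2, 4)ᵀ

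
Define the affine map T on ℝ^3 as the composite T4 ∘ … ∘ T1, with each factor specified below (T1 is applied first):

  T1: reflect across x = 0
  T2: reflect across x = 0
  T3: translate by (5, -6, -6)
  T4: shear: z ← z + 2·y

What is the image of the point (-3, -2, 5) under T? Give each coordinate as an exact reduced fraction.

T1 reflect across x = 0: (-3, -2, 5) → (3, -2, 5)
T2 reflect across x = 0: (3, -2, 5) → (-3, -2, 5)
T3 translate by (5, -6, -6): (-3, -2, 5) → (2, -8, -1)
T4 shear: z ← z + 2·y: (2, -8, -1) → (2, -8, -17)

T(p) = (2, -8, -17)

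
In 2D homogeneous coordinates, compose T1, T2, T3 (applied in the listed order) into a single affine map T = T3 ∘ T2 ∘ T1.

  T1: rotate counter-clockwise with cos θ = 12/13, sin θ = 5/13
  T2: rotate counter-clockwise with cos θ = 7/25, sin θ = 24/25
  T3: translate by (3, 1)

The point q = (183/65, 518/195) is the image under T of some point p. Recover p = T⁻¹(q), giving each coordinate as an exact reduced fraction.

p = (5/3, 0)

T1 = [12/13 -5/13 0; 5/13 12/13 0; 0 0 1]
T2·T1 = [-36/325 -323/325 0; 323/325 -36/325 0; 0 0 1]
T3·…·T1 = [-36/325 -323/325 3; 323/325 -36/325 1; 0 0 1]
det M = 1; M⁻¹ = [-36/325 323/325 -43/65; -323/325 -36/325 201/65; 0 0 1]
M⁻¹ · (183/65, 518/195)ᵀ = (5/3, 0)ᵀ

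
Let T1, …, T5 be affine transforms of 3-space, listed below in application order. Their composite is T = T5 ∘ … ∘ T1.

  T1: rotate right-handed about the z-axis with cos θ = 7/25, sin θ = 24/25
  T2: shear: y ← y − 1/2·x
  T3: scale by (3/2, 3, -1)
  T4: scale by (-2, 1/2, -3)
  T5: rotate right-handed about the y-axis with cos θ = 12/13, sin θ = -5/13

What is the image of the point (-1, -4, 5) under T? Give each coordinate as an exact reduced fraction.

T(p) = (-5079/325, -579/100, 633/65)

T1 rotate right-handed about the z-axis with cos θ = 7/25, sin θ = 24/25: (-1, -4, 5) → (89/25, -52/25, 5)
T2 shear: y ← y − 1/2·x: (89/25, -52/25, 5) → (89/25, -193/50, 5)
T3 scale by (3/2, 3, -1): (89/25, -193/50, 5) → (267/50, -579/50, -5)
T4 scale by (-2, 1/2, -3): (267/50, -579/50, -5) → (-267/25, -579/100, 15)
T5 rotate right-handed about the y-axis with cos θ = 12/13, sin θ = -5/13: (-267/25, -579/100, 15) → (-5079/325, -579/100, 633/65)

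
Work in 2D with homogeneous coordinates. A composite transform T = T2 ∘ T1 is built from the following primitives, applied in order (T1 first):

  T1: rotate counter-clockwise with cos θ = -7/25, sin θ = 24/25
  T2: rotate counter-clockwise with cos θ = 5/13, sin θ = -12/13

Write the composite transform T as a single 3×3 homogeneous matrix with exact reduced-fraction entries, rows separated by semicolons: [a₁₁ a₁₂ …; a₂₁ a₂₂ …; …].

T = [253/325 -204/325 0; 204/325 253/325 0; 0 0 1]

T1 = [-7/25 -24/25 0; 24/25 -7/25 0; 0 0 1]
T2·T1 = [253/325 -204/325 0; 204/325 253/325 0; 0 0 1]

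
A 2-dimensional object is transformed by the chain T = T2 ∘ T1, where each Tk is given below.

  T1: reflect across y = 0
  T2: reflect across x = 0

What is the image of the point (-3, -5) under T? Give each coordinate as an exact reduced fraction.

T1 reflect across y = 0: (-3, -5) → (-3, 5)
T2 reflect across x = 0: (-3, 5) → (3, 5)

T(p) = (3, 5)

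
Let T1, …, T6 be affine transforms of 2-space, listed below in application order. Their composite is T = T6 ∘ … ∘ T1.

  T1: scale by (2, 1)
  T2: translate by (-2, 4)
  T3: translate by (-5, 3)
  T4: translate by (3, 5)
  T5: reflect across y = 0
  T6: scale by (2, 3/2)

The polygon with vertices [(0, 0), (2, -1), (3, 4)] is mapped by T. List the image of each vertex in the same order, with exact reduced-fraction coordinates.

image vertices: (-8, -18), (0, -33/2), (4, -24)

T1 scale by (2, 1): (0, 0) → (0, 0); (2, -1) → (4, -1); (3, 4) → (6, 4)
T2 translate by (-2, 4): (0, 0) → (-2, 4); (4, -1) → (2, 3); (6, 4) → (4, 8)
T3 translate by (-5, 3): (-2, 4) → (-7, 7); (2, 3) → (-3, 6); (4, 8) → (-1, 11)
T4 translate by (3, 5): (-7, 7) → (-4, 12); (-3, 6) → (0, 11); (-1, 11) → (2, 16)
T5 reflect across y = 0: (-4, 12) → (-4, -12); (0, 11) → (0, -11); (2, 16) → (2, -16)
T6 scale by (2, 3/2): (-4, -12) → (-8, -18); (0, -11) → (0, -33/2); (2, -16) → (4, -24)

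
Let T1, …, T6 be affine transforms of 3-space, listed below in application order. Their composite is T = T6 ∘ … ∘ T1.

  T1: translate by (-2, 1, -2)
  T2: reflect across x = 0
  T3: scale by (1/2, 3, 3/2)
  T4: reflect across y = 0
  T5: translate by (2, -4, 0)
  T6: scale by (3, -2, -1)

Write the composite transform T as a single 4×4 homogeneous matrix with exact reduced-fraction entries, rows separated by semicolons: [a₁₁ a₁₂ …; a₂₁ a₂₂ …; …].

T1 = [1 0 0 -2; 0 1 0 1; 0 0 1 -2; 0 0 0 1]
T2·T1 = [-1 0 0 2; 0 1 0 1; 0 0 1 -2; 0 0 0 1]
T3·…·T1 = [-1/2 0 0 1; 0 3 0 3; 0 0 3/2 -3; 0 0 0 1]
T4·…·T1 = [-1/2 0 0 1; 0 -3 0 -3; 0 0 3/2 -3; 0 0 0 1]
T5·…·T1 = [-1/2 0 0 3; 0 -3 0 -7; 0 0 3/2 -3; 0 0 0 1]
T6·…·T1 = [-3/2 0 0 9; 0 6 0 14; 0 0 -3/2 3; 0 0 0 1]

T = [-3/2 0 0 9; 0 6 0 14; 0 0 -3/2 3; 0 0 0 1]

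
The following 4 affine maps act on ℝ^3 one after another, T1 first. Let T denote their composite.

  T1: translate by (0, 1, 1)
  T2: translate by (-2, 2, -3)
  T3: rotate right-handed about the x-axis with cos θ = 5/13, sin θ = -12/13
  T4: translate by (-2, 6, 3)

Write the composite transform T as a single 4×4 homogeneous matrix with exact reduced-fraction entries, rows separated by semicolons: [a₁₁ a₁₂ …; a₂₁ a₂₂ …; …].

T = [1 0 0 -4; 0 5/13 12/13 69/13; 0 -12/13 5/13 -7/13; 0 0 0 1]

T1 = [1 0 0 0; 0 1 0 1; 0 0 1 1; 0 0 0 1]
T2·T1 = [1 0 0 -2; 0 1 0 3; 0 0 1 -2; 0 0 0 1]
T3·…·T1 = [1 0 0 -2; 0 5/13 12/13 -9/13; 0 -12/13 5/13 -46/13; 0 0 0 1]
T4·…·T1 = [1 0 0 -4; 0 5/13 12/13 69/13; 0 -12/13 5/13 -7/13; 0 0 0 1]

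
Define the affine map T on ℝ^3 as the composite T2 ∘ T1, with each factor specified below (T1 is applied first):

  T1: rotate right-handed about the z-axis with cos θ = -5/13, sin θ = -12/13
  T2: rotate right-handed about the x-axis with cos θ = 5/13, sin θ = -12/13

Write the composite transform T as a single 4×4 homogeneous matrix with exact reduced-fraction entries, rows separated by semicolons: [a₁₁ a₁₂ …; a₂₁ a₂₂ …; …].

T1 = [-5/13 12/13 0 0; -12/13 -5/13 0 0; 0 0 1 0; 0 0 0 1]
T2·T1 = [-5/13 12/13 0 0; -60/169 -25/169 12/13 0; 144/169 60/169 5/13 0; 0 0 0 1]

T = [-5/13 12/13 0 0; -60/169 -25/169 12/13 0; 144/169 60/169 5/13 0; 0 0 0 1]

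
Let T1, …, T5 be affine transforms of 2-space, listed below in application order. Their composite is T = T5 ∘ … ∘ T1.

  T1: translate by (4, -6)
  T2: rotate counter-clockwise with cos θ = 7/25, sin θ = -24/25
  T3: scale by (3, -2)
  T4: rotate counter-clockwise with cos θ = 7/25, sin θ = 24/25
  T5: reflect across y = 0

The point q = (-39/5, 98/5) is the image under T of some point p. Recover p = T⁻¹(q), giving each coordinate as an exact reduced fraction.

p = (-5, -1)

T1 = [1 0 4; 0 1 -6; 0 0 1]
T2·T1 = [7/25 24/25 -116/25; -24/25 7/25 -138/25; 0 0 1]
T3·…·T1 = [21/25 72/25 -348/25; 48/25 -14/25 276/25; 0 0 1]
T4·…·T1 = [-201/125 168/125 -1812/125; 168/125 326/125 -1284/125; 0 0 1]
T5·…·T1 = [-201/125 168/125 -1812/125; -168/125 -326/125 1284/125; 0 0 1]
det M = 6; M⁻¹ = [-163/375 -28/125 -4; 28/125 -67/250 6; 0 0 1]
M⁻¹ · (-39/5, 98/5)ᵀ = (-5, -1)ᵀ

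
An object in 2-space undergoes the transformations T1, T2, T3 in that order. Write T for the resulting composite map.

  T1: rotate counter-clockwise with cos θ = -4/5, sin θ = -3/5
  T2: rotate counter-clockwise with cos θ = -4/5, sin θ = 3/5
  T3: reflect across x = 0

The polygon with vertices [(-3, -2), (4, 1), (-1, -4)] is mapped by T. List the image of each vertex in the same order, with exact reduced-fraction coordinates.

T1 rotate counter-clockwise with cos θ = -4/5, sin θ = -3/5: (-3, -2) → (6/5, 17/5); (4, 1) → (-13/5, -16/5); (-1, -4) → (-8/5, 19/5)
T2 rotate counter-clockwise with cos θ = -4/5, sin θ = 3/5: (6/5, 17/5) → (-3, -2); (-13/5, -16/5) → (4, 1); (-8/5, 19/5) → (-1, -4)
T3 reflect across x = 0: (-3, -2) → (3, -2); (4, 1) → (-4, 1); (-1, -4) → (1, -4)

image vertices: (3, -2), (-4, 1), (1, -4)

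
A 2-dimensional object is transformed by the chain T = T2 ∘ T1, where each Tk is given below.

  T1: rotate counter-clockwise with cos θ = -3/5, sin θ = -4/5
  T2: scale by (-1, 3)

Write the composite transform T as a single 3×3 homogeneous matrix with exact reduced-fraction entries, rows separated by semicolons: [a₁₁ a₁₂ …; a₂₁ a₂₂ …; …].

T = [3/5 -4/5 0; -12/5 -9/5 0; 0 0 1]

T1 = [-3/5 4/5 0; -4/5 -3/5 0; 0 0 1]
T2·T1 = [3/5 -4/5 0; -12/5 -9/5 0; 0 0 1]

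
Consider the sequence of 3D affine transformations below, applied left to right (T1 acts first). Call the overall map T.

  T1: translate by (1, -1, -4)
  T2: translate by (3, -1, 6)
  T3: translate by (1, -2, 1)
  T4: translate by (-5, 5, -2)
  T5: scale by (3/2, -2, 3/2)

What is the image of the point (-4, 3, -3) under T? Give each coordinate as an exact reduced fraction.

T1 translate by (1, -1, -4): (-4, 3, -3) → (-3, 2, -7)
T2 translate by (3, -1, 6): (-3, 2, -7) → (0, 1, -1)
T3 translate by (1, -2, 1): (0, 1, -1) → (1, -1, 0)
T4 translate by (-5, 5, -2): (1, -1, 0) → (-4, 4, -2)
T5 scale by (3/2, -2, 3/2): (-4, 4, -2) → (-6, -8, -3)

T(p) = (-6, -8, -3)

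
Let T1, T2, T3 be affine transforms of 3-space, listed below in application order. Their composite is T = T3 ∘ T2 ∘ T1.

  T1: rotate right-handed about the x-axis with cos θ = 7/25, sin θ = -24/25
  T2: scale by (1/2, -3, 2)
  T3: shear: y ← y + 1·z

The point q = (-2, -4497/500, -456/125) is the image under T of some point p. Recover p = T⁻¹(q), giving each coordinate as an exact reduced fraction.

T1 = [1 0 0 0; 0 7/25 24/25 0; 0 -24/25 7/25 0; 0 0 0 1]
T2·T1 = [1/2 0 0 0; 0 -21/25 -72/25 0; 0 -48/25 14/25 0; 0 0 0 1]
T3·…·T1 = [1/2 0 0 0; 0 -69/25 -58/25 0; 0 -48/25 14/25 0; 0 0 0 1]
det M = -3; M⁻¹ = [2 0 0 0; 0 -7/75 -29/75 0; 0 -8/25 23/50 0; 0 0 0 1]
M⁻¹ · (-2, -4497/500, -456/125)ᵀ = (-4, 9/4, 6/5)ᵀ

p = (-4, 9/4, 6/5)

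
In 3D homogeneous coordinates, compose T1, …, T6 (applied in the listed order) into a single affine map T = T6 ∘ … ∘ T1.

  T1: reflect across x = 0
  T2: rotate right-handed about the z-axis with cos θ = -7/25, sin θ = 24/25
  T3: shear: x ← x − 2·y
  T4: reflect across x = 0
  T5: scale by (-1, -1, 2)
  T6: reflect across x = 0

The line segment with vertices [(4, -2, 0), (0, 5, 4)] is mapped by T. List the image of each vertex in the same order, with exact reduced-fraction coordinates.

T1 reflect across x = 0: (4, -2, 0) → (-4, -2, 0); (0, 5, 4) → (0, 5, 4)
T2 rotate right-handed about the z-axis with cos θ = -7/25, sin θ = 24/25: (-4, -2, 0) → (76/25, -82/25, 0); (0, 5, 4) → (-24/5, -7/5, 4)
T3 shear: x ← x − 2·y: (76/25, -82/25, 0) → (48/5, -82/25, 0); (-24/5, -7/5, 4) → (-2, -7/5, 4)
T4 reflect across x = 0: (48/5, -82/25, 0) → (-48/5, -82/25, 0); (-2, -7/5, 4) → (2, -7/5, 4)
T5 scale by (-1, -1, 2): (-48/5, -82/25, 0) → (48/5, 82/25, 0); (2, -7/5, 4) → (-2, 7/5, 8)
T6 reflect across x = 0: (48/5, 82/25, 0) → (-48/5, 82/25, 0); (-2, 7/5, 8) → (2, 7/5, 8)

image vertices: (-48/5, 82/25, 0), (2, 7/5, 8)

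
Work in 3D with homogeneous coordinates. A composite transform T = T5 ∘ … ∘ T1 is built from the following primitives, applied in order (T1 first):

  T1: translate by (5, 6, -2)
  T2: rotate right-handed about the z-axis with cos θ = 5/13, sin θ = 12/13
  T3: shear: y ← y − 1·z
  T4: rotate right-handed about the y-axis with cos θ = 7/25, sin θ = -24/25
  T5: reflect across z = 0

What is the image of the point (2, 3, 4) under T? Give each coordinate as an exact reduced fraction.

T1 translate by (5, 6, -2): (2, 3, 4) → (7, 9, 2)
T2 rotate right-handed about the z-axis with cos θ = 5/13, sin θ = 12/13: (7, 9, 2) → (-73/13, 129/13, 2)
T3 shear: y ← y − 1·z: (-73/13, 129/13, 2) → (-73/13, 103/13, 2)
T4 rotate right-handed about the y-axis with cos θ = 7/25, sin θ = -24/25: (-73/13, 103/13, 2) → (-227/65, 103/13, -314/65)
T5 reflect across z = 0: (-227/65, 103/13, -314/65) → (-227/65, 103/13, 314/65)

T(p) = (-227/65, 103/13, 314/65)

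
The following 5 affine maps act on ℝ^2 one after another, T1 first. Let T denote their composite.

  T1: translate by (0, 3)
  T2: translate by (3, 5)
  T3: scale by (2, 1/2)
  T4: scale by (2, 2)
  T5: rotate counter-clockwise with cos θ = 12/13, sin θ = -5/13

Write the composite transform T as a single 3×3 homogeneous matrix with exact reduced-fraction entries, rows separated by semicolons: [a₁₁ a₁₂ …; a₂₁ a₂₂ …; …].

T = [48/13 5/13 184/13; -20/13 12/13 36/13; 0 0 1]

T1 = [1 0 0; 0 1 3; 0 0 1]
T2·T1 = [1 0 3; 0 1 8; 0 0 1]
T3·…·T1 = [2 0 6; 0 1/2 4; 0 0 1]
T4·…·T1 = [4 0 12; 0 1 8; 0 0 1]
T5·…·T1 = [48/13 5/13 184/13; -20/13 12/13 36/13; 0 0 1]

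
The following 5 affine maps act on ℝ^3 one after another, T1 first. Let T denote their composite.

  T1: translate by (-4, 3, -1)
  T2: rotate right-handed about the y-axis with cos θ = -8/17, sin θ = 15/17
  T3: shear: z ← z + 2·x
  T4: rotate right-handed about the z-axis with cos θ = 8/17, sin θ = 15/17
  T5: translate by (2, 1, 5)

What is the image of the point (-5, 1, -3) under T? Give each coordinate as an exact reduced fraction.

T(p) = (-346/289, 1013/289, 276/17)

T1 translate by (-4, 3, -1): (-5, 1, -3) → (-9, 4, -4)
T2 rotate right-handed about the y-axis with cos θ = -8/17, sin θ = 15/17: (-9, 4, -4) → (12/17, 4, 167/17)
T3 shear: z ← z + 2·x: (12/17, 4, 167/17) → (12/17, 4, 191/17)
T4 rotate right-handed about the z-axis with cos θ = 8/17, sin θ = 15/17: (12/17, 4, 191/17) → (-924/289, 724/289, 191/17)
T5 translate by (2, 1, 5): (-924/289, 724/289, 191/17) → (-346/289, 1013/289, 276/17)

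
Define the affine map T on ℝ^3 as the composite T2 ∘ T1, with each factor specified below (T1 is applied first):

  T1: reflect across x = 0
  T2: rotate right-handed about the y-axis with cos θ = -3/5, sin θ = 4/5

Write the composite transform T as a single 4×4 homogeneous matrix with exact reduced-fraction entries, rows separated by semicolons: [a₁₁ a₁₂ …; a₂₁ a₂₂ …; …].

T = [3/5 0 4/5 0; 0 1 0 0; 4/5 0 -3/5 0; 0 0 0 1]

T1 = [-1 0 0 0; 0 1 0 0; 0 0 1 0; 0 0 0 1]
T2·T1 = [3/5 0 4/5 0; 0 1 0 0; 4/5 0 -3/5 0; 0 0 0 1]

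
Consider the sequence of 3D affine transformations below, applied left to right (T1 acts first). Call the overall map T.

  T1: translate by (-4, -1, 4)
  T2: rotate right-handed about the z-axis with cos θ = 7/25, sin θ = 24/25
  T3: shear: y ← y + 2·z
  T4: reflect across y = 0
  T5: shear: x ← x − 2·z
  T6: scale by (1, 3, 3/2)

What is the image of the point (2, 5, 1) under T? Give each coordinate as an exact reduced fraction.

T(p) = (-72/5, -138/5, 15/2)

T1 translate by (-4, -1, 4): (2, 5, 1) → (-2, 4, 5)
T2 rotate right-handed about the z-axis with cos θ = 7/25, sin θ = 24/25: (-2, 4, 5) → (-22/5, -4/5, 5)
T3 shear: y ← y + 2·z: (-22/5, -4/5, 5) → (-22/5, 46/5, 5)
T4 reflect across y = 0: (-22/5, 46/5, 5) → (-22/5, -46/5, 5)
T5 shear: x ← x − 2·z: (-22/5, -46/5, 5) → (-72/5, -46/5, 5)
T6 scale by (1, 3, 3/2): (-72/5, -46/5, 5) → (-72/5, -138/5, 15/2)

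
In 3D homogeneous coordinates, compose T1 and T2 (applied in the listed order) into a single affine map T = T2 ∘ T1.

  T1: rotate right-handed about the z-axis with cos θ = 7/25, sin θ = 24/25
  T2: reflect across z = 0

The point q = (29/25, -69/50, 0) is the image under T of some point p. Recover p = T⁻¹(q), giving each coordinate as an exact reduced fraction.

T1 = [7/25 -24/25 0 0; 24/25 7/25 0 0; 0 0 1 0; 0 0 0 1]
T2·T1 = [7/25 -24/25 0 0; 24/25 7/25 0 0; 0 0 -1 0; 0 0 0 1]
det M = -1; M⁻¹ = [7/25 24/25 0 0; -24/25 7/25 0 0; 0 0 -1 0; 0 0 0 1]
M⁻¹ · (29/25, -69/50, 0)ᵀ = (-1, -3/2, 0)ᵀ

p = (-1, -3/2, 0)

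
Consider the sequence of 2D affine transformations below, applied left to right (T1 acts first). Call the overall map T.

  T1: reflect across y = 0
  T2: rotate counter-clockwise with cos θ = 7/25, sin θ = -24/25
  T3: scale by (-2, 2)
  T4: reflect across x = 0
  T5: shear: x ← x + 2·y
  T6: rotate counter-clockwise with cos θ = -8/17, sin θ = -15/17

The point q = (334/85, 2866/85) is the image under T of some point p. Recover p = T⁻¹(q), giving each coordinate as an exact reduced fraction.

p = (5, 5)

T1 = [1 0 0; 0 -1 0; 0 0 1]
T2·T1 = [7/25 -24/25 0; -24/25 -7/25 0; 0 0 1]
T3·…·T1 = [-14/25 48/25 0; -48/25 -14/25 0; 0 0 1]
T4·…·T1 = [14/25 -48/25 0; -48/25 -14/25 0; 0 0 1]
T5·…·T1 = [-82/25 -76/25 0; -48/25 -14/25 0; 0 0 1]
T6·…·T1 = [-64/425 398/425 0; 1614/425 1252/425 0; 0 0 1]
det M = -4; M⁻¹ = [-313/425 199/850 0; 807/850 16/425 0; 0 0 1]
M⁻¹ · (334/85, 2866/85)ᵀ = (5, 5)ᵀ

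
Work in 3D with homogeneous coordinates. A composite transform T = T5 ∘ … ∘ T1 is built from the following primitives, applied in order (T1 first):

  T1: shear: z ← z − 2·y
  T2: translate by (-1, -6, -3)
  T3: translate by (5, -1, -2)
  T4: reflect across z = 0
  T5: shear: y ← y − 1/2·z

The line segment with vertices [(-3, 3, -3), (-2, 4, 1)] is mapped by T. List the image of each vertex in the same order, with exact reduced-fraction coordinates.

image vertices: (1, -11, 14), (2, -9, 12)

T1 shear: z ← z − 2·y: (-3, 3, -3) → (-3, 3, -9); (-2, 4, 1) → (-2, 4, -7)
T2 translate by (-1, -6, -3): (-3, 3, -9) → (-4, -3, -12); (-2, 4, -7) → (-3, -2, -10)
T3 translate by (5, -1, -2): (-4, -3, -12) → (1, -4, -14); (-3, -2, -10) → (2, -3, -12)
T4 reflect across z = 0: (1, -4, -14) → (1, -4, 14); (2, -3, -12) → (2, -3, 12)
T5 shear: y ← y − 1/2·z: (1, -4, 14) → (1, -11, 14); (2, -3, 12) → (2, -9, 12)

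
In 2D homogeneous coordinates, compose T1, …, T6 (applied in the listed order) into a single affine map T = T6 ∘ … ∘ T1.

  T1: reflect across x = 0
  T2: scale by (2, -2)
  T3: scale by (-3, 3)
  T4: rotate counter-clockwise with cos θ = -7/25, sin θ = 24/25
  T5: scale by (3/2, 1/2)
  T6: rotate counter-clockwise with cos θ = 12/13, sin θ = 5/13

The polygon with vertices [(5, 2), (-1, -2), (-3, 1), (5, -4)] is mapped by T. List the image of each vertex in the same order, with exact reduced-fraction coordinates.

image vertices: (-606/325, 5409/325), (-3858/325, -3213/325), (1167/65, -63/65), (-15528/325, -2583/325)

T1 reflect across x = 0: (5, 2) → (-5, 2); (-1, -2) → (1, -2); (-3, 1) → (3, 1); (5, -4) → (-5, -4)
T2 scale by (2, -2): (-5, 2) → (-10, -4); (1, -2) → (2, 4); (3, 1) → (6, -2); (-5, -4) → (-10, 8)
T3 scale by (-3, 3): (-10, -4) → (30, -12); (2, 4) → (-6, 12); (6, -2) → (-18, -6); (-10, 8) → (30, 24)
T4 rotate counter-clockwise with cos θ = -7/25, sin θ = 24/25: (30, -12) → (78/25, 804/25); (-6, 12) → (-246/25, -228/25); (-18, -6) → (54/5, -78/5); (30, 24) → (-786/25, 552/25)
T5 scale by (3/2, 1/2): (78/25, 804/25) → (117/25, 402/25); (-246/25, -228/25) → (-369/25, -114/25); (54/5, -78/5) → (81/5, -39/5); (-786/25, 552/25) → (-1179/25, 276/25)
T6 rotate counter-clockwise with cos θ = 12/13, sin θ = 5/13: (117/25, 402/25) → (-606/325, 5409/325); (-369/25, -114/25) → (-3858/325, -3213/325); (81/5, -39/5) → (1167/65, -63/65); (-1179/25, 276/25) → (-15528/325, -2583/325)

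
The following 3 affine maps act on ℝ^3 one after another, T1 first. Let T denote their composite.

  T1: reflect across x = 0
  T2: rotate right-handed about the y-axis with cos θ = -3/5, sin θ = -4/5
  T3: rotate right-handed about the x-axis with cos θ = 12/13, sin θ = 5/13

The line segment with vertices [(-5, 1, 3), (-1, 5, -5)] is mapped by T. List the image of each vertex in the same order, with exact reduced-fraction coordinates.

T1 reflect across x = 0: (-5, 1, 3) → (5, 1, 3); (-1, 5, -5) → (1, 5, -5)
T2 rotate right-handed about the y-axis with cos θ = -3/5, sin θ = -4/5: (5, 1, 3) → (-27/5, 1, 11/5); (1, 5, -5) → (17/5, 5, 19/5)
T3 rotate right-handed about the x-axis with cos θ = 12/13, sin θ = 5/13: (-27/5, 1, 11/5) → (-27/5, 1/13, 157/65); (17/5, 5, 19/5) → (17/5, 41/13, 353/65)

image vertices: (-27/5, 1/13, 157/65), (17/5, 41/13, 353/65)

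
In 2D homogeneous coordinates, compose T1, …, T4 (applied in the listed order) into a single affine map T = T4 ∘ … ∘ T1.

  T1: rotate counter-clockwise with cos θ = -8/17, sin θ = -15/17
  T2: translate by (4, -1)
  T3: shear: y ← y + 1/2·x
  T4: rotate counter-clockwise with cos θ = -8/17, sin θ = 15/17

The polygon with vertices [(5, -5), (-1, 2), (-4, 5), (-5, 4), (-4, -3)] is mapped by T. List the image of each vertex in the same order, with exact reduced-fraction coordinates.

image vertices: (3017/578, -101/289), (-1373/289, 1310/289), (-5515/578, 1901/289), (-2994/289, 1640/289), (-3715/578, 69/289)

T1 rotate counter-clockwise with cos θ = -8/17, sin θ = -15/17: (5, -5) → (-115/17, -35/17); (-1, 2) → (38/17, -1/17); (-4, 5) → (107/17, 20/17); (-5, 4) → (100/17, 43/17); (-4, -3) → (-13/17, 84/17)
T2 translate by (4, -1): (-115/17, -35/17) → (-47/17, -52/17); (38/17, -1/17) → (106/17, -18/17); (107/17, 20/17) → (175/17, 3/17); (100/17, 43/17) → (168/17, 26/17); (-13/17, 84/17) → (55/17, 67/17)
T3 shear: y ← y + 1/2·x: (-47/17, -52/17) → (-47/17, -151/34); (106/17, -18/17) → (106/17, 35/17); (175/17, 3/17) → (175/17, 181/34); (168/17, 26/17) → (168/17, 110/17); (55/17, 67/17) → (55/17, 189/34)
T4 rotate counter-clockwise with cos θ = -8/17, sin θ = 15/17: (-47/17, -151/34) → (3017/578, -101/289); (106/17, 35/17) → (-1373/289, 1310/289); (175/17, 181/34) → (-5515/578, 1901/289); (168/17, 110/17) → (-2994/289, 1640/289); (55/17, 189/34) → (-3715/578, 69/289)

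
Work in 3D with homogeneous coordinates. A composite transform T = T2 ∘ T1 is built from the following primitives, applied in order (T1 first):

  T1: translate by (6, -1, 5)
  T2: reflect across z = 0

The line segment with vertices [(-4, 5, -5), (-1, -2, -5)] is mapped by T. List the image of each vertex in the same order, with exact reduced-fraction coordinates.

T1 translate by (6, -1, 5): (-4, 5, -5) → (2, 4, 0); (-1, -2, -5) → (5, -3, 0)
T2 reflect across z = 0: (2, 4, 0) → (2, 4, 0); (5, -3, 0) → (5, -3, 0)

image vertices: (2, 4, 0), (5, -3, 0)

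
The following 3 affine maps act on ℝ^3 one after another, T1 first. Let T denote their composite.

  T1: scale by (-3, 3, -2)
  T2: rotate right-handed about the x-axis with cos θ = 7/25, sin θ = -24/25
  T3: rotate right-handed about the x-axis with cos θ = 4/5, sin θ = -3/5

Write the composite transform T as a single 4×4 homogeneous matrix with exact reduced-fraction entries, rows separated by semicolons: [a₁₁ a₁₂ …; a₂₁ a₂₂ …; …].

T1 = [-3 0 0 0; 0 3 0 0; 0 0 -2 0; 0 0 0 1]
T2·T1 = [-3 0 0 0; 0 21/25 -48/25 0; 0 -72/25 -14/25 0; 0 0 0 1]
T3·…·T1 = [-3 0 0 0; 0 -132/125 -234/125 0; 0 -351/125 88/125 0; 0 0 0 1]

T = [-3 0 0 0; 0 -132/125 -234/125 0; 0 -351/125 88/125 0; 0 0 0 1]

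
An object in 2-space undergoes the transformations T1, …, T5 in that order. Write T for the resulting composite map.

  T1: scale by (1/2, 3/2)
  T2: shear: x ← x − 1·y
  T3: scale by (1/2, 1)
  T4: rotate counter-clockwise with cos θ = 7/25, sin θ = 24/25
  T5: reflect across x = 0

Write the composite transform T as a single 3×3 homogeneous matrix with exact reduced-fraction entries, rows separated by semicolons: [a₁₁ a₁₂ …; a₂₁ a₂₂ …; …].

T1 = [1/2 0 0; 0 3/2 0; 0 0 1]
T2·T1 = [1/2 -3/2 0; 0 3/2 0; 0 0 1]
T3·…·T1 = [1/4 -3/4 0; 0 3/2 0; 0 0 1]
T4·…·T1 = [7/100 -33/20 0; 6/25 -3/10 0; 0 0 1]
T5·…·T1 = [-7/100 33/20 0; 6/25 -3/10 0; 0 0 1]

T = [-7/100 33/20 0; 6/25 -3/10 0; 0 0 1]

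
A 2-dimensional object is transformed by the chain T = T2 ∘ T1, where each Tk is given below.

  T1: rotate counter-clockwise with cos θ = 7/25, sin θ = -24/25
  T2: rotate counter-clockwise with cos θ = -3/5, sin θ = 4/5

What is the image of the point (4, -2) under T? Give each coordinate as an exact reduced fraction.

T1 rotate counter-clockwise with cos θ = 7/25, sin θ = -24/25: (4, -2) → (-4/5, -22/5)
T2 rotate counter-clockwise with cos θ = -3/5, sin θ = 4/5: (-4/5, -22/5) → (4, 2)

T(p) = (4, 2)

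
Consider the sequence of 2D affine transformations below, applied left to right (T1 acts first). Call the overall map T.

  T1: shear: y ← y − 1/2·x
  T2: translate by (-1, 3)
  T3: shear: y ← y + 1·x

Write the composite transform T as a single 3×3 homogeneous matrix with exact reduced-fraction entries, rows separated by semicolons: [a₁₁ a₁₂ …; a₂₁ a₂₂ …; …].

T1 = [1 0 0; -1/2 1 0; 0 0 1]
T2·T1 = [1 0 -1; -1/2 1 3; 0 0 1]
T3·…·T1 = [1 0 -1; 1/2 1 2; 0 0 1]

T = [1 0 -1; 1/2 1 2; 0 0 1]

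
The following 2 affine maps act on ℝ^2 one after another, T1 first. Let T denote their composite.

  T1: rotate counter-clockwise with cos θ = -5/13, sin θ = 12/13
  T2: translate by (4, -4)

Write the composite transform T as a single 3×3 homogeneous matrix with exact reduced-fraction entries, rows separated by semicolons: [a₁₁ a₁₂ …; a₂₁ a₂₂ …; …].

T = [-5/13 -12/13 4; 12/13 -5/13 -4; 0 0 1]

T1 = [-5/13 -12/13 0; 12/13 -5/13 0; 0 0 1]
T2·T1 = [-5/13 -12/13 4; 12/13 -5/13 -4; 0 0 1]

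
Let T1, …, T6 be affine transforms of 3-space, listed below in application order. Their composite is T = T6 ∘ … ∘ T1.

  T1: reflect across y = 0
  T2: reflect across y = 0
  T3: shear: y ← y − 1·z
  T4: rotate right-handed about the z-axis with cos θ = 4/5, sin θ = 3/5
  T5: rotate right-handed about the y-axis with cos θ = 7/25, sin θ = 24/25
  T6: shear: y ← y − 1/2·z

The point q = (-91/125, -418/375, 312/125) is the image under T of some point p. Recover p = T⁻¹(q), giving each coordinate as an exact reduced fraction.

p = (-2, 5/3, 0)

T1 = [1 0 0 0; 0 -1 0 0; 0 0 1 0; 0 0 0 1]
T2·T1 = [1 0 0 0; 0 1 0 0; 0 0 1 0; 0 0 0 1]
T3·…·T1 = [1 0 0 0; 0 1 -1 0; 0 0 1 0; 0 0 0 1]
T4·…·T1 = [4/5 -3/5 3/5 0; 3/5 4/5 -4/5 0; 0 0 1 0; 0 0 0 1]
T5·…·T1 = [28/125 -21/125 141/125 0; 3/5 4/5 -4/5 0; -96/125 72/125 -37/125 0; 0 0 0 1]
T6·…·T1 = [28/125 -21/125 141/125 0; 123/125 64/125 -163/250 0; -96/125 72/125 -37/125 0; 0 0 0 1]
det M = 1; M⁻¹ = [28/125 3/5 -117/250 0; 99/125 4/5 157/125 0; 24/25 0 7/25 0; 0 0 0 1]
M⁻¹ · (-91/125, -418/375, 312/125)ᵀ = (-2, 5/3, 0)ᵀ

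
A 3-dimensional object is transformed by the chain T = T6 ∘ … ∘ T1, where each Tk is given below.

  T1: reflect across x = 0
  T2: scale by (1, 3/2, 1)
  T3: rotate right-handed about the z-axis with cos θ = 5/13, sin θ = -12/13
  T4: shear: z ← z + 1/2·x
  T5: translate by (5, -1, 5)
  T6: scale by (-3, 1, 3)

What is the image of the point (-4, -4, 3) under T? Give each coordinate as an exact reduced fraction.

T1 reflect across x = 0: (-4, -4, 3) → (4, -4, 3)
T2 scale by (1, 3/2, 1): (4, -4, 3) → (4, -6, 3)
T3 rotate right-handed about the z-axis with cos θ = 5/13, sin θ = -12/13: (4, -6, 3) → (-4, -6, 3)
T4 shear: z ← z + 1/2·x: (-4, -6, 3) → (-4, -6, 1)
T5 translate by (5, -1, 5): (-4, -6, 1) → (1, -7, 6)
T6 scale by (-3, 1, 3): (1, -7, 6) → (-3, -7, 18)

T(p) = (-3, -7, 18)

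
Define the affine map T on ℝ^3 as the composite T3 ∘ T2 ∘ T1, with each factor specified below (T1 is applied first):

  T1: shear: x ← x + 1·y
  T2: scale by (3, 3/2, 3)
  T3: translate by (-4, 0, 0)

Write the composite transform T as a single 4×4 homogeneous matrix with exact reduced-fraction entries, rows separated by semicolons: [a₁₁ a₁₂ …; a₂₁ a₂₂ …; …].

T = [3 3 0 -4; 0 3/2 0 0; 0 0 3 0; 0 0 0 1]

T1 = [1 1 0 0; 0 1 0 0; 0 0 1 0; 0 0 0 1]
T2·T1 = [3 3 0 0; 0 3/2 0 0; 0 0 3 0; 0 0 0 1]
T3·…·T1 = [3 3 0 -4; 0 3/2 0 0; 0 0 3 0; 0 0 0 1]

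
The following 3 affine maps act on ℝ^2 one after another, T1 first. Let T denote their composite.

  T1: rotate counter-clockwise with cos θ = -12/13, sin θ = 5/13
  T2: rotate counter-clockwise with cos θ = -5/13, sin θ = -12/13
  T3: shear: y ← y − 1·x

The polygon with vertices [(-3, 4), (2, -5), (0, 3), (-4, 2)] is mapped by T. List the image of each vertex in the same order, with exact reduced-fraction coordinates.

image vertices: (-836/169, 959/169), (835/169, -1197/169), (-357/169, 717/169), (-718/169, 482/169)

T1 rotate counter-clockwise with cos θ = -12/13, sin θ = 5/13: (-3, 4) → (16/13, -63/13); (2, -5) → (1/13, 70/13); (0, 3) → (-15/13, -36/13); (-4, 2) → (38/13, -44/13)
T2 rotate counter-clockwise with cos θ = -5/13, sin θ = -12/13: (16/13, -63/13) → (-836/169, 123/169); (1/13, 70/13) → (835/169, -362/169); (-15/13, -36/13) → (-357/169, 360/169); (38/13, -44/13) → (-718/169, -236/169)
T3 shear: y ← y − 1·x: (-836/169, 123/169) → (-836/169, 959/169); (835/169, -362/169) → (835/169, -1197/169); (-357/169, 360/169) → (-357/169, 717/169); (-718/169, -236/169) → (-718/169, 482/169)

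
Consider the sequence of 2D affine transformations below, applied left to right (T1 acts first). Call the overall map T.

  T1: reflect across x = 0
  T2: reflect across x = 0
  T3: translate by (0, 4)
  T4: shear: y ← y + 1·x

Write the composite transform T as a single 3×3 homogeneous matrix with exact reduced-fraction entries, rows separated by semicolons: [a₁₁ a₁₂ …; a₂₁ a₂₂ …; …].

T = [1 0 0; 1 1 4; 0 0 1]

T1 = [-1 0 0; 0 1 0; 0 0 1]
T2·T1 = [1 0 0; 0 1 0; 0 0 1]
T3·…·T1 = [1 0 0; 0 1 4; 0 0 1]
T4·…·T1 = [1 0 0; 1 1 4; 0 0 1]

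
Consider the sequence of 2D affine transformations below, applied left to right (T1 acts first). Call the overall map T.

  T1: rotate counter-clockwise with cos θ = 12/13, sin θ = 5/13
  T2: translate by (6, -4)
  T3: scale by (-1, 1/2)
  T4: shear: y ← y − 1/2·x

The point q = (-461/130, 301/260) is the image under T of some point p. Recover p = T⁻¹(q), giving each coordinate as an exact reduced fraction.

T1 = [12/13 -5/13 0; 5/13 12/13 0; 0 0 1]
T2·T1 = [12/13 -5/13 6; 5/13 12/13 -4; 0 0 1]
T3·…·T1 = [-12/13 5/13 -6; 5/26 6/13 -2; 0 0 1]
T4·…·T1 = [-12/13 5/13 -6; 17/26 7/26 1; 0 0 1]
det M = -1/2; M⁻¹ = [-7/13 10/13 -4; 17/13 24/13 6; 0 0 1]
M⁻¹ · (-461/130, 301/260)ᵀ = (-6/5, 7/2)ᵀ

p = (-6/5, 7/2)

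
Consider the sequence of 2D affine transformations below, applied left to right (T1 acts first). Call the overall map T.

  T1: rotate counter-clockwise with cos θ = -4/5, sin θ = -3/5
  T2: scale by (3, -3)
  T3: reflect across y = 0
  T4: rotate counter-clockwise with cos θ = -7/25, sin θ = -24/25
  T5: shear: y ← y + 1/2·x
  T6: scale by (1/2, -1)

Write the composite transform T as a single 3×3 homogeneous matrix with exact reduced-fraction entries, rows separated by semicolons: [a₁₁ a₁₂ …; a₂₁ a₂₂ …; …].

T = [-66/125 -351/250 0; -57/25 123/50 0; 0 0 1]

T1 = [-4/5 3/5 0; -3/5 -4/5 0; 0 0 1]
T2·T1 = [-12/5 9/5 0; 9/5 12/5 0; 0 0 1]
T3·…·T1 = [-12/5 9/5 0; -9/5 -12/5 0; 0 0 1]
T4·…·T1 = [-132/125 -351/125 0; 351/125 -132/125 0; 0 0 1]
T5·…·T1 = [-132/125 -351/125 0; 57/25 -123/50 0; 0 0 1]
T6·…·T1 = [-66/125 -351/250 0; -57/25 123/50 0; 0 0 1]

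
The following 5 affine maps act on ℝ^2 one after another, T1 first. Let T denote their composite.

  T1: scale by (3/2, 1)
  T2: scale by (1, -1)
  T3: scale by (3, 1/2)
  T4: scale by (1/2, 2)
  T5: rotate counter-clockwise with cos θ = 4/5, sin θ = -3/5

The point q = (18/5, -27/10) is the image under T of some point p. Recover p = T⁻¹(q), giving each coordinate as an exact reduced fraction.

p = (2, 0)

T1 = [3/2 0 0; 0 1 0; 0 0 1]
T2·T1 = [3/2 0 0; 0 -1 0; 0 0 1]
T3·…·T1 = [9/2 0 0; 0 -1/2 0; 0 0 1]
T4·…·T1 = [9/4 0 0; 0 -1 0; 0 0 1]
T5·…·T1 = [9/5 -3/5 0; -27/20 -4/5 0; 0 0 1]
det M = -9/4; M⁻¹ = [16/45 -4/15 0; -3/5 -4/5 0; 0 0 1]
M⁻¹ · (18/5, -27/10)ᵀ = (2, 0)ᵀ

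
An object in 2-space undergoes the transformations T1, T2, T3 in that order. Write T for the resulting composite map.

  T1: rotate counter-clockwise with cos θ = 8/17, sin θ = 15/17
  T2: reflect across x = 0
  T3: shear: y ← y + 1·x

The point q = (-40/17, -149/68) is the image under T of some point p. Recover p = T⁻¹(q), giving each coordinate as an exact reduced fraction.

p = (5/4, -2)

T1 = [8/17 -15/17 0; 15/17 8/17 0; 0 0 1]
T2·T1 = [-8/17 15/17 0; 15/17 8/17 0; 0 0 1]
T3·…·T1 = [-8/17 15/17 0; 7/17 23/17 0; 0 0 1]
det M = -1; M⁻¹ = [-23/17 15/17 0; 7/17 8/17 0; 0 0 1]
M⁻¹ · (-40/17, -149/68)ᵀ = (5/4, -2)ᵀ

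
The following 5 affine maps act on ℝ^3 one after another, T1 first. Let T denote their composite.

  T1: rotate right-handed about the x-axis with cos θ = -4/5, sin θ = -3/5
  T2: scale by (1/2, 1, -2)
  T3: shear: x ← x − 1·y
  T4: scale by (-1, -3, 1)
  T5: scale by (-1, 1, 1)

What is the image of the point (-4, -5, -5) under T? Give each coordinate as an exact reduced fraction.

T1 rotate right-handed about the x-axis with cos θ = -4/5, sin θ = -3/5: (-4, -5, -5) → (-4, 1, 7)
T2 scale by (1/2, 1, -2): (-4, 1, 7) → (-2, 1, -14)
T3 shear: x ← x − 1·y: (-2, 1, -14) → (-3, 1, -14)
T4 scale by (-1, -3, 1): (-3, 1, -14) → (3, -3, -14)
T5 scale by (-1, 1, 1): (3, -3, -14) → (-3, -3, -14)

T(p) = (-3, -3, -14)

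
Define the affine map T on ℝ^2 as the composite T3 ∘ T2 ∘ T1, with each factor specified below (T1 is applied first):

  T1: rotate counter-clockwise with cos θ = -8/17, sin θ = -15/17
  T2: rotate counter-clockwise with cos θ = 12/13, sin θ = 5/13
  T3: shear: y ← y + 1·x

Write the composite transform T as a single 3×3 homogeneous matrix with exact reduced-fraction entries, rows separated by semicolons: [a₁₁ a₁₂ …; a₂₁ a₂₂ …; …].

T1 = [-8/17 15/17 0; -15/17 -8/17 0; 0 0 1]
T2·T1 = [-21/221 220/221 0; -220/221 -21/221 0; 0 0 1]
T3·…·T1 = [-21/221 220/221 0; -241/221 199/221 0; 0 0 1]

T = [-21/221 220/221 0; -241/221 199/221 0; 0 0 1]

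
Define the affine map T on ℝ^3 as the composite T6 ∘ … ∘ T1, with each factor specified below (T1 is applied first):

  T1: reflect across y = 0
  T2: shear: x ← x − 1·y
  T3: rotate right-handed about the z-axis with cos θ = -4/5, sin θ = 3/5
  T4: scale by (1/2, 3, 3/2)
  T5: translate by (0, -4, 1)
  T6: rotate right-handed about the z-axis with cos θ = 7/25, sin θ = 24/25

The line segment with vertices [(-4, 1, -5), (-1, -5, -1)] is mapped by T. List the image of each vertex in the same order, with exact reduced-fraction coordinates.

T1 reflect across y = 0: (-4, 1, -5) → (-4, -1, -5); (-1, -5, -1) → (-1, 5, -1)
T2 shear: x ← x − 1·y: (-4, -1, -5) → (-3, -1, -5); (-1, 5, -1) → (-6, 5, -1)
T3 rotate right-handed about the z-axis with cos θ = -4/5, sin θ = 3/5: (-3, -1, -5) → (3, -1, -5); (-6, 5, -1) → (9/5, -38/5, -1)
T4 scale by (1/2, 3, 3/2): (3, -1, -5) → (3/2, -3, -15/2); (9/5, -38/5, -1) → (9/10, -114/5, -3/2)
T5 translate by (0, -4, 1): (3/2, -3, -15/2) → (3/2, -7, -13/2); (9/10, -114/5, -3/2) → (9/10, -134/5, -1/2)
T6 rotate right-handed about the z-axis with cos θ = 7/25, sin θ = 24/25: (3/2, -7, -13/2) → (357/50, -13/25, -13/2); (9/10, -134/5, -1/2) → (1299/50, -166/25, -1/2)

image vertices: (357/50, -13/25, -13/2), (1299/50, -166/25, -1/2)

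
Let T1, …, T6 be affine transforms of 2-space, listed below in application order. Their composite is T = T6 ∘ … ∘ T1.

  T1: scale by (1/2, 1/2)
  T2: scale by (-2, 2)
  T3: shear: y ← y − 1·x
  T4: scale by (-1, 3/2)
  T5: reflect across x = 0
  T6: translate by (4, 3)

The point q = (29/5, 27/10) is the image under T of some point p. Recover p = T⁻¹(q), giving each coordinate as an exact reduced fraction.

T1 = [1/2 0 0; 0 1/2 0; 0 0 1]
T2·T1 = [-1 0 0; 0 1 0; 0 0 1]
T3·…·T1 = [-1 0 0; 1 1 0; 0 0 1]
T4·…·T1 = [1 0 0; 3/2 3/2 0; 0 0 1]
T5·…·T1 = [-1 0 0; 3/2 3/2 0; 0 0 1]
T6·…·T1 = [-1 0 4; 3/2 3/2 3; 0 0 1]
det M = -3/2; M⁻¹ = [-1 0 4; 1 2/3 -6; 0 0 1]
M⁻¹ · (29/5, 27/10)ᵀ = (-9/5, 8/5)ᵀ

p = (-9/5, 8/5)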